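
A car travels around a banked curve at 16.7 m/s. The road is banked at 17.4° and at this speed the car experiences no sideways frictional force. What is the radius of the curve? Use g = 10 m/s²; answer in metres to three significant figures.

89.0 m

Frictionless banking: tanθ = v²/(rg), so r = v²/(g tanθ).
r = (16.7)²/(10.0 × tan 17.4°) = 278.9/(10.0 × 0.3134) = 278.9/3.134 = 88.99 m.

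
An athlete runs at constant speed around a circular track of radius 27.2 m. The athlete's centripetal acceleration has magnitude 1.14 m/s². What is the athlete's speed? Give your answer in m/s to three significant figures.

a_c = v²/r ⇒ v = √(a_c · r) = √(1.14 × 27.2) = √31.01 = 5.568 m/s.

5.57 m/s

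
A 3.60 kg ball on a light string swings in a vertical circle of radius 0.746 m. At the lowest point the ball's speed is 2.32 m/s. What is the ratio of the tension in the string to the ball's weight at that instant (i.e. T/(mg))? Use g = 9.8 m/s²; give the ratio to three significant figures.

1.74

At the bottom, T − mg = mv²/r, so T = m(v²/r + g) and T/(mg) = v²/(rg) + 1 = (2.32)²/(0.746 × 9.8) + 1 = 0.7362 + 1 = 1.736.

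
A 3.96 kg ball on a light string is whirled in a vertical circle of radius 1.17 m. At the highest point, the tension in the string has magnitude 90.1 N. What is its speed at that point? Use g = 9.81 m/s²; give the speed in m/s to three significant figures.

6.17 m/s

At the top, T + mg = mv²/r, so v = √(r(T/m + g)) = √(1.17 × (90.1/3.96 + 9.81)) = √(1.17 × 32.56) = √38.10 = 6.172 m/s.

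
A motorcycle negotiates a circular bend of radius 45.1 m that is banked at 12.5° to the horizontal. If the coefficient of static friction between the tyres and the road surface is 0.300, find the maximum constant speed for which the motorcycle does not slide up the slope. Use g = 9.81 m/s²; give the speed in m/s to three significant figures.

15.7 m/s

At the maximum speed, friction acts down the slope at its limiting value f = μN. Radially (horizontal, toward centre): N sinθ + μN cosθ = mv²/r. Vertically: N cosθ − μN sinθ = mg.
Dividing: v² = r g (sinθ + μcosθ)/(cosθ − μsinθ).
sinθ + μcosθ = 0.2164 + 0.300×0.9763 = 0.5093; cosθ − μsinθ = 0.9763 − 0.300×0.2164 = 0.9114.
v² = 45.1 × 9.81 × 0.5093/0.9114 = 247.3 m²/s², so v = 15.72 m/s.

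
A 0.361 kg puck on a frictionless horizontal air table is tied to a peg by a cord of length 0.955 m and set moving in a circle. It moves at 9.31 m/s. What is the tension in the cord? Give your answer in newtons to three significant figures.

32.8 N

The tension is the only horizontal force, so it supplies the full centripetal force: T = m v²/r = 0.361 × (9.310)²/0.955 = 0.361 × 86.68/0.955 = 32.76 N.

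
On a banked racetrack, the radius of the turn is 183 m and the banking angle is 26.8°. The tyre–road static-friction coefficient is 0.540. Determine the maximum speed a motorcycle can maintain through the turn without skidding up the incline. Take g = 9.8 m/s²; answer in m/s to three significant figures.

50.8 m/s

At the maximum speed, friction acts down the slope at its limiting value f = μN. Radially (horizontal, toward centre): N sinθ + μN cosθ = mv²/r. Vertically: N cosθ − μN sinθ = mg.
Dividing: v² = r g (sinθ + μcosθ)/(cosθ − μsinθ).
sinθ + μcosθ = 0.4509 + 0.540×0.8926 = 0.9329; cosθ − μsinθ = 0.8926 − 0.540×0.4509 = 0.6491.
v² = 183 × 9.8 × 0.9329/0.6491 = 2577 m²/s², so v = 50.77 m/s.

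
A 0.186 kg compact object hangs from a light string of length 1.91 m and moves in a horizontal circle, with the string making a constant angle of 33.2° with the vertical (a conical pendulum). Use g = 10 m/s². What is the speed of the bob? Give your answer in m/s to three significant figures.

The radius of the circle is r = L sinθ = 1.91 × sin 33.2° = 1.046 m.
Horizontally T sinθ = mv²/r and vertically T cosθ = mg, so tanθ = v²/(rg).
v = √(r g tanθ) = √(1.046 × 10.0 × 0.6544) = √6.844 = 2.616 m/s.

2.62 m/s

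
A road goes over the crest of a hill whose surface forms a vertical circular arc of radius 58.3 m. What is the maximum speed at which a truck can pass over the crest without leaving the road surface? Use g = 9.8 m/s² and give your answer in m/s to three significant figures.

23.9 m/s

At the crest the centre of the circle is below the truck, so the net downward (centripetal) force is mg − N = mv²/r.
The truck leaves the road when N → 0, giving v_max = √(g r) = √(9.8 × 58.3) = 23.90 m/s.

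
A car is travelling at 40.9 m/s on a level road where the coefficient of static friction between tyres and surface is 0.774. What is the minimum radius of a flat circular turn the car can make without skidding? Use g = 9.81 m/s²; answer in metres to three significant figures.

220 m

At the limit, μ_s m g = m v²/r, so r_min = v²/(μ_s g) = (40.9)²/(0.774 × 9.81) = 1673/7.593 = 220.3 m.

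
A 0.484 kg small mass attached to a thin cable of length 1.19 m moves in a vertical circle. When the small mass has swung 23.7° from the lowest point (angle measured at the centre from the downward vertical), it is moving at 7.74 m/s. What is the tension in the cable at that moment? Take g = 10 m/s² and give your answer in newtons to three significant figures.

28.8 N

Take the radial direction toward the centre of the circle as positive. The component of the weight along the string toward the centre is −mg cos φ (φ measured from the bottom), so Newton's second law along the string gives T − mg cos φ = m v²/r.
cos 23.7° = 0.9157, so T = m(v²/r + g cos φ) = 0.484 × ((7.74)²/1.19 + 10.0 × 0.9157) = 0.484 × (50.34 + (9.157)) = 0.484 × 59.50 = 28.80 N.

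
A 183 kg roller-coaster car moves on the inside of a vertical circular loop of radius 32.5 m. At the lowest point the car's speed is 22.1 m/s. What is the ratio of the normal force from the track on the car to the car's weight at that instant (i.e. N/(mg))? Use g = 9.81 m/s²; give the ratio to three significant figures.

2.53

At the bottom, N − mg = mv²/r, so N = m(v²/r + g) and N/(mg) = v²/(rg) + 1 = (22.1)²/(32.5 × 9.81) + 1 = 1.532 + 1 = 2.532.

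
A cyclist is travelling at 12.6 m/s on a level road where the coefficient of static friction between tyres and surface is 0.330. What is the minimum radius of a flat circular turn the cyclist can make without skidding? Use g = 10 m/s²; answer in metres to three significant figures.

At the limit, μ_s m g = m v²/r, so r_min = v²/(μ_s g) = (12.6)²/(0.330 × 10.0) = 158.8/3.300 = 48.11 m.

48.1 m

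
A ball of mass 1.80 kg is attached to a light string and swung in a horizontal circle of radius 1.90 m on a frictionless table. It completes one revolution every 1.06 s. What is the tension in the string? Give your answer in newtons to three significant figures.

120 N

v = 2πr/T = 2π × 1.90/1.06 = 11.26 m/s.
The tension is the only horizontal force, so it supplies the full centripetal force: T = m v²/r = 1.80 × (11.26)²/1.90 = 1.80 × 126.8/1.90 = 120.2 N.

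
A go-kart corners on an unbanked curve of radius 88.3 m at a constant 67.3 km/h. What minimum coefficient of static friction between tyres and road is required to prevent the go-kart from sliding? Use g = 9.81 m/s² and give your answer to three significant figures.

0.403

v = 67.3/3.6 = 18.69 m/s.
Friction provides the centripetal force: μ_s m g = m v²/r, so μ_s = v²/(g r) = (18.69)²/(9.81 × 88.3) = 349.5/866.2 = 0.4035.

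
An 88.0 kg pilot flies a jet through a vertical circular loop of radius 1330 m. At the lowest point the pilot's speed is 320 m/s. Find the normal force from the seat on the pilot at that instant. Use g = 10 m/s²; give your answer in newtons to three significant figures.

7660 N

At the lowest point, N points up (toward the centre) and the weight mg points down (away from the centre), so the net inward force is N − mg = mv²/r.
N = m(v²/r + g) = 88.0 × ((320)²/1330 + 10.0) = 88.0 × (76.99 + 10.0) = 88.0 × 86.99 = 7655 N.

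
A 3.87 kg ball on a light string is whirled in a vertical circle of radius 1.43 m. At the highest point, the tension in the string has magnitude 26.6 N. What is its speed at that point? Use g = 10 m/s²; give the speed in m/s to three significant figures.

4.91 m/s

At the top, T + mg = mv²/r, so v = √(r(T/m + g)) = √(1.43 × (26.6/3.87 + 10.0)) = √(1.43 × 16.87) = √24.13 = 4.912 m/s.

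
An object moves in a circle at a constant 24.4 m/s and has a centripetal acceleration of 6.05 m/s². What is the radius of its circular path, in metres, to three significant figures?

98.4 m

a_c = v²/r ⇒ r = v²/a_c = (24.4)²/6.05 = 595.4/6.05 = 98.41 m.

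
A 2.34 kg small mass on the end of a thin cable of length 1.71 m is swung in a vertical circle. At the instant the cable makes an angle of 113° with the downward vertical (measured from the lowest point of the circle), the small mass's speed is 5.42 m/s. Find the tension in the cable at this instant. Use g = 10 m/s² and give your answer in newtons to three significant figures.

Take the radial direction toward the centre of the circle as positive. The component of the weight along the string toward the centre is −mg cos φ (φ measured from the bottom), so Newton's second law along the string gives T − mg cos φ = m v²/r.
cos 113° = -0.3907, so T = m(v²/r + g cos φ) = 2.34 × ((5.42)²/1.71 + 10.0 × -0.3907) = 2.34 × (17.18 + (-3.907)) = 2.34 × 13.27 = 31.06 N.

31.1 N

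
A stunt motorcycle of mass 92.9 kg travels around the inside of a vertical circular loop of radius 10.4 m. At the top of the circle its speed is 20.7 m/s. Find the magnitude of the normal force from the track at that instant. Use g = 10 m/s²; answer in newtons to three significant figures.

At the top, both N and the weight mg point inward (toward the centre), so N + mg = mv²/r.
N = m(v²/r − g) = 92.9 × ((20.7)²/10.4 − 10.0) = 92.9 × (41.20 − 10.0) = 92.9 × 31.20 = 2899 N.

2900 N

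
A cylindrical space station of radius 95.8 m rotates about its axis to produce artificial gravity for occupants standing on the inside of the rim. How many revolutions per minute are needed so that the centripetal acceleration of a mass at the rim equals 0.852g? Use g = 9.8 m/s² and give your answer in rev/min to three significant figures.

2.82 rev/min

Require ω²r = 0.852g, so ω = √(0.852 × 9.8/95.8) = 0.2952 rad/s.
In rev/min: ω × 60/(2π) = 0.2952 × 60/(2π) = 2.819 rev/min.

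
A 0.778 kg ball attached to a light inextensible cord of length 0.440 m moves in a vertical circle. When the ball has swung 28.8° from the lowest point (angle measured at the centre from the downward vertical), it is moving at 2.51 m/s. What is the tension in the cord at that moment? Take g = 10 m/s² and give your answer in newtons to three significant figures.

18.0 N

Take the radial direction toward the centre of the circle as positive. The component of the weight along the string toward the centre is −mg cos φ (φ measured from the bottom), so Newton's second law along the string gives T − mg cos φ = m v²/r.
cos 28.8° = 0.8763, so T = m(v²/r + g cos φ) = 0.778 × ((2.51)²/0.440 + 10.0 × 0.8763) = 0.778 × (14.32 + (8.763)) = 0.778 × 23.08 = 17.96 N.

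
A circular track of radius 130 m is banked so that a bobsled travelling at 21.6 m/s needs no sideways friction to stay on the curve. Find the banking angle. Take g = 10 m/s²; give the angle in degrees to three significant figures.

For a frictionless banked turn: horizontally N sinθ = mv²/r and vertically N cosθ = mg.
Dividing: tanθ = v²/(r g) = (21.6)²/(130 × 10.0) = 466.6/1300 = 0.3589.
θ = arctan(0.3589) = 19.74°.

19.7°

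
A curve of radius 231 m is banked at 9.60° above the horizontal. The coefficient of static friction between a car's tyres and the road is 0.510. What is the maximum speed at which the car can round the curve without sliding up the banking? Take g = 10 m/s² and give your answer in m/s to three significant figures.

At the maximum speed, friction acts down the slope at its limiting value f = μN. Radially (horizontal, toward centre): N sinθ + μN cosθ = mv²/r. Vertically: N cosθ − μN sinθ = mg.
Dividing: v² = r g (sinθ + μcosθ)/(cosθ − μsinθ).
sinθ + μcosθ = 0.1668 + 0.510×0.9860 = 0.6696; cosθ − μsinθ = 0.9860 − 0.510×0.1668 = 0.9009.
v² = 231 × 10.0 × 0.6696/0.9009 = 1717 m²/s², so v = 41.44 m/s.

41.4 m/s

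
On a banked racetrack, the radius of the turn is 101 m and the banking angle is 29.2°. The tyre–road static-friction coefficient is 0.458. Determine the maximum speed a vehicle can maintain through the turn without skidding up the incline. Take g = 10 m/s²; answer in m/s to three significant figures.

At the maximum speed, friction acts down the slope at its limiting value f = μN. Radially (horizontal, toward centre): N sinθ + μN cosθ = mv²/r. Vertically: N cosθ − μN sinθ = mg.
Dividing: v² = r g (sinθ + μcosθ)/(cosθ − μsinθ).
sinθ + μcosθ = 0.4879 + 0.458×0.8729 = 0.8877; cosθ − μsinθ = 0.8729 − 0.458×0.4879 = 0.6495.
v² = 101 × 10.0 × 0.8877/0.6495 = 1380 m²/s², so v = 37.15 m/s.

37.2 m/s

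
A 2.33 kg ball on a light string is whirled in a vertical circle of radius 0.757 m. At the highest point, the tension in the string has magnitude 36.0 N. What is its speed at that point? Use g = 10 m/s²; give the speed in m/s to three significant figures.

At the top, T + mg = mv²/r, so v = √(r(T/m + g)) = √(0.757 × (36.0/2.33 + 10.0)) = √(0.757 × 25.45) = √19.27 = 4.389 m/s.

4.39 m/s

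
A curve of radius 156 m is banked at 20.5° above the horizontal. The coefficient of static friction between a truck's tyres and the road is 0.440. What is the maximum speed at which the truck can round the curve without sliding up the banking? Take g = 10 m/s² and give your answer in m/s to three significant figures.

At the maximum speed, friction acts down the slope at its limiting value f = μN. Radially (horizontal, toward centre): N sinθ + μN cosθ = mv²/r. Vertically: N cosθ − μN sinθ = mg.
Dividing: v² = r g (sinθ + μcosθ)/(cosθ − μsinθ).
sinθ + μcosθ = 0.3502 + 0.440×0.9367 = 0.7623; cosθ − μsinθ = 0.9367 − 0.440×0.3502 = 0.7826.
v² = 156 × 10.0 × 0.7623/0.7826 = 1520 m²/s², so v = 38.98 m/s.

39.0 m/s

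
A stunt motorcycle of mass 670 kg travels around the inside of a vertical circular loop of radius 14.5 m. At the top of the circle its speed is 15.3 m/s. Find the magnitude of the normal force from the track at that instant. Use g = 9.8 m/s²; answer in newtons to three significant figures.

At the top, both N and the weight mg point inward (toward the centre), so N + mg = mv²/r.
N = m(v²/r − g) = 670 × ((15.3)²/14.5 − 9.8) = 670 × (16.14 − 9.8) = 670 × 6.344 = 4251 N.

4250 N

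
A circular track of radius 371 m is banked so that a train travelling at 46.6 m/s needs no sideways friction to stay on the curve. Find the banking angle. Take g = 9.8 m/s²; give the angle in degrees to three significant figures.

30.8°

For a frictionless banked turn: horizontally N sinθ = mv²/r and vertically N cosθ = mg.
Dividing: tanθ = v²/(r g) = (46.6)²/(371 × 9.8) = 2172/3636 = 0.5973.
θ = arctan(0.5973) = 30.85°.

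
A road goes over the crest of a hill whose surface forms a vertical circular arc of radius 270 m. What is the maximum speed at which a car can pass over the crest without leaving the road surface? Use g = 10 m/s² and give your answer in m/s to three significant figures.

52.0 m/s

At the crest the centre of the circle is below the car, so the net downward (centripetal) force is mg − N = mv²/r.
The car leaves the road when N → 0, giving v_max = √(g r) = √(10.0 × 270) = 51.96 m/s.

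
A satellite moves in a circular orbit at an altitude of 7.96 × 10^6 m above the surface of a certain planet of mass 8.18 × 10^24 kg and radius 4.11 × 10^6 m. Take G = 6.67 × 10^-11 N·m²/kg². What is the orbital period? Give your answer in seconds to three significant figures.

11300 s

r = R + h = 4.11 × 10^6 + 7.96 × 10^6 = 1.207 × 10^7 m. Gravity provides the centripetal force: G M m / r² = m v² / r ⇒ v = √(GM/r) = 6723 m/s.
T = 2πr/v = 2π × 1.207 × 10^7 / 6723 = 11280 s.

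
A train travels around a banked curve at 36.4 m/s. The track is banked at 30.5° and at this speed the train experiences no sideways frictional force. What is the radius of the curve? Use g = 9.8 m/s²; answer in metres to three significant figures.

Frictionless banking: tanθ = v²/(rg), so r = v²/(g tanθ).
r = (36.4)²/(9.8 × tan 30.5°) = 1325/(9.8 × 0.5890) = 1325/5.773 = 229.5 m.

230 m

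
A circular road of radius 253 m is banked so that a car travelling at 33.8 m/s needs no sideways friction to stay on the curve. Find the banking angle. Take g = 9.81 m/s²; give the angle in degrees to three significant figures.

24.7°

With no friction, the horizontal component of the normal force provides the centripetal force: N sinθ = mv²/r, while N cosθ = mg vertically.
Dividing: tanθ = v²/(r g) = (33.8)²/(253 × 9.81) = 1142/2482 = 0.4603.
θ = arctan(0.4603) = 24.72°.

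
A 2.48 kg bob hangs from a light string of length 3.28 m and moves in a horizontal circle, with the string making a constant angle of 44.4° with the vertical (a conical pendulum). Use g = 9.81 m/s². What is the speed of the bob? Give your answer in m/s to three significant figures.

4.70 m/s

The radius of the circle is r = L sinθ = 3.28 × sin 44.4° = 2.295 m.
Horizontally T sinθ = mv²/r and vertically T cosθ = mg, so tanθ = v²/(rg).
v = √(r g tanθ) = √(2.295 × 9.81 × 0.9793) = √22.05 = 4.695 m/s.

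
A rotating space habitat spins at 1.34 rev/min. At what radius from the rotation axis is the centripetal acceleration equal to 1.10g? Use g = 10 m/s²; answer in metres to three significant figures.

559 m

ω = 1.34 rev/min × 2π/60 = 0.1403 rad/s.
a_c = ω²r = 1.10g ⇒ r = 1.10 × 10.0 / (0.1403)² = 11.00/0.01969 = 558.6 m.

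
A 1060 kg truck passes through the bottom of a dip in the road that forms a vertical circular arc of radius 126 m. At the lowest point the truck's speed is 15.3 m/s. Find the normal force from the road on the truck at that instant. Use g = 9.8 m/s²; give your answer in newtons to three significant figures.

At the lowest point, N points up (toward the centre) and the weight mg points down (away from the centre), so the net inward force is N − mg = mv²/r.
N = m(v²/r + g) = 1060 × ((15.3)²/126 + 9.8) = 1060 × (1.858 + 9.8) = 1060 × 11.66 = 12360 N.

12400 N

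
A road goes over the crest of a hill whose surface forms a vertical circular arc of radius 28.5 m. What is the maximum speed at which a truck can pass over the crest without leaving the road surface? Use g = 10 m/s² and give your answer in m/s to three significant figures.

16.9 m/s

At the crest the centre of the circle is below the truck, so the net downward (centripetal) force is mg − N = mv²/r.
The truck leaves the road when N → 0, giving v_max = √(g r) = √(10.0 × 28.5) = 16.88 m/s.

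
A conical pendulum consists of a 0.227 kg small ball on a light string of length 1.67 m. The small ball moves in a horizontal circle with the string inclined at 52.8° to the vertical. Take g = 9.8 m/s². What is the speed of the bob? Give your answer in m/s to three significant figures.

4.14 m/s

The radius of the circle is r = L sinθ = 1.67 × sin 52.8° = 1.330 m.
Horizontally T sinθ = mv²/r and vertically T cosθ = mg, so tanθ = v²/(rg).
v = √(r g tanθ) = √(1.330 × 9.8 × 1.317) = √17.17 = 4.144 m/s.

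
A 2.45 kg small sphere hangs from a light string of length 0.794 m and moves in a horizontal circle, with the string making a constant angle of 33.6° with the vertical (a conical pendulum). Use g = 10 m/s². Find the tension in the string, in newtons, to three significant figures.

29.4 N

Vertically the bob has no acceleration, so T cosθ = mg.
T = mg/cosθ = 2.45 × 10.0 / cos 33.6° = 24.50/0.8329 = 29.41 N.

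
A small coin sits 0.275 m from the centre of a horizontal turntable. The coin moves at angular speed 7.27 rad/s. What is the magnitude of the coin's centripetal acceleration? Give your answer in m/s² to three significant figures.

v = ωr = 7.27 × 0.275 = 1.999 m/s.
a_c = v²/r = (1.999)²/0.275 = 3.997/0.275 = 14.53 m/s².

14.5 m/s²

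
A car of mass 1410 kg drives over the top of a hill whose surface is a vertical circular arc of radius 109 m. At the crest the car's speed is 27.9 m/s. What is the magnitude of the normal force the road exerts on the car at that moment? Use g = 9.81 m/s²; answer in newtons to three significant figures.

At the crest the centripetal acceleration points downward (toward the centre of the arc), so mg − N = mv²/r.
N = m(g − v²/r) = 1410 × (9.81 − (27.9)²/109) = 1410 × (9.81 − 7.141) = 1410 × 2.669 = 3763 N.

3760 N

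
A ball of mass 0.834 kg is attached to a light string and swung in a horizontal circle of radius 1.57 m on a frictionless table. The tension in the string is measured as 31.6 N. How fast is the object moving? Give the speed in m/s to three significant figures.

7.71 m/s

T = m v²/r ⇒ v = √(T r / m) = √(31.6 × 1.57 / 0.834) = √59.49 = 7.713 m/s.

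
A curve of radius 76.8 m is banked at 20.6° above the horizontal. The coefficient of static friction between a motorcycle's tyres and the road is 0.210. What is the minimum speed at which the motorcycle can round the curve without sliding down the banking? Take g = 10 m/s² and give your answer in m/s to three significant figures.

At the minimum speed, friction acts up the slope at its limiting value f = μN. Radially (horizontal, toward centre): N sinθ − μN cosθ = mv²/r. Vertically: N cosθ + μN sinθ = mg.
Dividing: v² = r g (sinθ − μcosθ)/(cosθ + μsinθ).
sinθ − μcosθ = 0.3518 − 0.210×0.9361 = 0.1553; cosθ + μsinθ = 0.9361 + 0.210×0.3518 = 1.010.
v² = 76.8 × 10.0 × 0.1553/1.010 = 118.1 m²/s², so v = 10.87 m/s.

10.9 m/s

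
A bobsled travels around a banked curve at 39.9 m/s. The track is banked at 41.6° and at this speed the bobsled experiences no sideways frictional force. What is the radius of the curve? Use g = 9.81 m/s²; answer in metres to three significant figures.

183 m

Frictionless banking: tanθ = v²/(rg), so r = v²/(g tanθ).
r = (39.9)²/(9.81 × tan 41.6°) = 1592/(9.81 × 0.8878) = 1592/8.710 = 182.8 m.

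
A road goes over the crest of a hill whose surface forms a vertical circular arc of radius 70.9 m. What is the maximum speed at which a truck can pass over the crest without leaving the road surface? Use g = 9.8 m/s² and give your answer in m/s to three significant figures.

At the crest the centre of the circle is below the truck, so the net downward (centripetal) force is mg − N = mv²/r.
The truck leaves the road when N → 0, giving v_max = √(g r) = √(9.8 × 70.9) = 26.36 m/s.

26.4 m/s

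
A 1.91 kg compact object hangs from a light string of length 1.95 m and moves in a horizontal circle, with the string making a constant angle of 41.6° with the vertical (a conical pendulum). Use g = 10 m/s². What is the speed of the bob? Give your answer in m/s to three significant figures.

The radius of the circle is r = L sinθ = 1.95 × sin 41.6° = 1.295 m.
Horizontally T sinθ = mv²/r and vertically T cosθ = mg, so tanθ = v²/(rg).
v = √(r g tanθ) = √(1.295 × 10.0 × 0.8878) = √11.49 = 3.390 m/s.

3.39 m/s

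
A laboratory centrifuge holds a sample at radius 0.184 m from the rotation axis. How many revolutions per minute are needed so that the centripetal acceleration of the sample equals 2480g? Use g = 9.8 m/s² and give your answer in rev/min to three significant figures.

Require ω²r = 2480g, so ω = √(2480 × 9.8/0.184) = 363.4 rad/s.
In rev/min: ω × 60/(2π) = 363.4 × 60/(2π) = 3471 rev/min.

3470 rev/min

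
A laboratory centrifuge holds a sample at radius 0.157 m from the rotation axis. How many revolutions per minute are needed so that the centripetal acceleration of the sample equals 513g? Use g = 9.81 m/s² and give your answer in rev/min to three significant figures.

1710 rev/min

Require ω²r = 513g, so ω = √(513 × 9.81/0.157) = 179.0 rad/s.
In rev/min: ω × 60/(2π) = 179.0 × 60/(2π) = 1710 rev/min.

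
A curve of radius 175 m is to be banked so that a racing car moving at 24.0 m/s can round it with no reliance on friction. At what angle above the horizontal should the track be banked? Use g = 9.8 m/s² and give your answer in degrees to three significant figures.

For a frictionless banked turn: horizontally N sinθ = mv²/r and vertically N cosθ = mg.
Dividing: tanθ = v²/(r g) = (24.0)²/(175 × 9.8) = 576.0/1715 = 0.3359.
θ = arctan(0.3359) = 18.57°.

18.6°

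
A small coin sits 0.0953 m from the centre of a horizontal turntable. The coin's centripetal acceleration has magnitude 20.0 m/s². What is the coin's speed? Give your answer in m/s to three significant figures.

a_c = v²/r ⇒ v = √(a_c · r) = √(20.0 × 0.0953) = √1.906 = 1.381 m/s.

1.38 m/s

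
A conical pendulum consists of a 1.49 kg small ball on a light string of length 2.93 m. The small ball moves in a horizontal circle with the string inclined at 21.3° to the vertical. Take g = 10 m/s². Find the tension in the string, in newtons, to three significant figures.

Vertically the bob has no acceleration, so T cosθ = mg.
T = mg/cosθ = 1.49 × 10.0 / cos 21.3° = 14.90/0.9317 = 15.99 N.

16.0 N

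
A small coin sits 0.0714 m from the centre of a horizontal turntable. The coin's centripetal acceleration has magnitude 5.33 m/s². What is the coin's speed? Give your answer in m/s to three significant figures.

a_c = v²/r ⇒ v = √(a_c · r) = √(5.33 × 0.0714) = √0.3806 = 0.6169 m/s.

0.617 m/s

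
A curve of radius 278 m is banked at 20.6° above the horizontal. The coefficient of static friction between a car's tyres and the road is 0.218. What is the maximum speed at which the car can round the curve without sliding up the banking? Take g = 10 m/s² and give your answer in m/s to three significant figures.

At the maximum speed, friction acts down the slope at its limiting value f = μN. Radially (horizontal, toward centre): N sinθ + μN cosθ = mv²/r. Vertically: N cosθ − μN sinθ = mg.
Dividing: v² = r g (sinθ + μcosθ)/(cosθ − μsinθ).
sinθ + μcosθ = 0.3518 + 0.218×0.9361 = 0.5559; cosθ − μsinθ = 0.9361 − 0.218×0.3518 = 0.8594.
v² = 278 × 10.0 × 0.5559/0.8594 = 1798 m²/s², so v = 42.41 m/s.

42.4 m/s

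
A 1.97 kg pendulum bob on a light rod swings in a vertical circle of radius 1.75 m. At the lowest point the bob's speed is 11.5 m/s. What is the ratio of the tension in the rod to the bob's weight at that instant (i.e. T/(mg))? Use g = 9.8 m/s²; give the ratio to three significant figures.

8.71

At the bottom, T − mg = mv²/r, so T = m(v²/r + g) and T/(mg) = v²/(rg) + 1 = (11.5)²/(1.75 × 9.8) + 1 = 7.711 + 1 = 8.711.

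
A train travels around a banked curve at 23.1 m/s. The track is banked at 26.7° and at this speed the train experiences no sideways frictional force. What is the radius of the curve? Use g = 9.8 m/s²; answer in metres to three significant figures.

Frictionless banking: tanθ = v²/(rg), so r = v²/(g tanθ).
r = (23.1)²/(9.8 × tan 26.7°) = 533.6/(9.8 × 0.5029) = 533.6/4.929 = 108.3 m.

108 m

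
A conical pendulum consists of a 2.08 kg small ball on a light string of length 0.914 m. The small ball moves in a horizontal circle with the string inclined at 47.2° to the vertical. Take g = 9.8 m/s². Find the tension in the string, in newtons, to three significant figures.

Vertically the bob has no acceleration, so T cosθ = mg.
T = mg/cosθ = 2.08 × 9.8 / cos 47.2° = 20.38/0.6794 = 30.00 N.

30.0 N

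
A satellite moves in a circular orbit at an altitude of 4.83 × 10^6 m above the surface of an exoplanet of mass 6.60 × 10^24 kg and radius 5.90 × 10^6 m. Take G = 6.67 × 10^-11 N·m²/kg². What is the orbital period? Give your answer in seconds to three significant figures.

10500 s

r = R + h = 5.90 × 10^6 + 4.83 × 10^6 = 1.073 × 10^7 m. Gravity provides the centripetal force: G M m / r² = m v² / r ⇒ v = √(GM/r) = 6405 m/s.
T = 2πr/v = 2π × 1.073 × 10^7 / 6405 = 10530 s.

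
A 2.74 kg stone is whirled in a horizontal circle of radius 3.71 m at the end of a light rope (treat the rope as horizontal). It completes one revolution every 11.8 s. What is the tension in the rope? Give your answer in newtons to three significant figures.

v = 2πr/T = 2π × 3.71/11.8 = 1.975 m/s.
The tension is the only horizontal force, so it supplies the full centripetal force: T = m v²/r = 2.74 × (1.975)²/3.71 = 2.74 × 3.903/3.71 = 2.882 N.

2.88 N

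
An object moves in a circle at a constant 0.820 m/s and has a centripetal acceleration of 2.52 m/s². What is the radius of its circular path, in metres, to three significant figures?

a_c = v²/r ⇒ r = v²/a_c = (0.820)²/2.52 = 0.6724/2.52 = 0.2668 m.

0.267 m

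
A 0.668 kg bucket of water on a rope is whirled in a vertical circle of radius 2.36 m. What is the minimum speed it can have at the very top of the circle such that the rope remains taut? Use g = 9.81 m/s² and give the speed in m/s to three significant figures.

At the highest point the centre is directly below, so both the weight and T act inward: T + mg = mv²/r.
At minimum speed T → 0, so mg = mv_min²/r ⇒ v_min = √(g r) = √(9.81 × 2.36) = 4.812 m/s.

4.81 m/s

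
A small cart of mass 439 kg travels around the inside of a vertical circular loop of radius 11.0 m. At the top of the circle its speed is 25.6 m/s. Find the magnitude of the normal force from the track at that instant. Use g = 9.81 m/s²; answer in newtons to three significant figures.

21800 N

At the top, both N and the weight mg point inward (toward the centre), so N + mg = mv²/r.
N = m(v²/r − g) = 439 × ((25.6)²/11.0 − 9.81) = 439 × (59.58 − 9.81) = 439 × 49.77 = 21850 N.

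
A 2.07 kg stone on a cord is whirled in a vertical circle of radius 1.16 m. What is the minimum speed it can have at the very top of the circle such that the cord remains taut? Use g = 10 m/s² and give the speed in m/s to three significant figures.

At the highest point the centre is directly below, so both the weight and T act inward: T + mg = mv²/r.
At minimum speed T → 0, so mg = mv_min²/r ⇒ v_min = √(g r) = √(10.0 × 1.16) = 3.406 m/s.

3.41 m/s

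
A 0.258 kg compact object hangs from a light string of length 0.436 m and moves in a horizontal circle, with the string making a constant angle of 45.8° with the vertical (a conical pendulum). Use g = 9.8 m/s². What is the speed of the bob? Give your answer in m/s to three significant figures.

1.77 m/s

The radius of the circle is r = L sinθ = 0.436 × sin 45.8° = 0.3126 m.
Horizontally T sinθ = mv²/r and vertically T cosθ = mg, so tanθ = v²/(rg).
v = √(r g tanθ) = √(0.3126 × 9.8 × 1.028) = √3.150 = 1.775 m/s.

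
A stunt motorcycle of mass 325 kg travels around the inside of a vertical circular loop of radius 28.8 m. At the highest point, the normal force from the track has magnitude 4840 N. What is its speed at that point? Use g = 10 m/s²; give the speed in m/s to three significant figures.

26.8 m/s

At the top, N + mg = mv²/r, so v = √(r(N/m + g)) = √(28.8 × (4840/325 + 10.0)) = √(28.8 × 24.89) = √716.9 = 26.77 m/s.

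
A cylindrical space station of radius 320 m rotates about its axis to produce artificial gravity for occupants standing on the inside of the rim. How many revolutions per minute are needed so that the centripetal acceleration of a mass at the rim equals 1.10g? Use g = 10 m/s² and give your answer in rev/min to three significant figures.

Require ω²r = 1.10g, so ω = √(1.10 × 10.0/320) = 0.1854 rad/s.
In rev/min: ω × 60/(2π) = 0.1854 × 60/(2π) = 1.770 rev/min.

1.77 rev/min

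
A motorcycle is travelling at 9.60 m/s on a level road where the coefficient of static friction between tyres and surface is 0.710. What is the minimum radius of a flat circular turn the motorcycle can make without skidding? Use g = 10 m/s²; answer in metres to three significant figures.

13.0 m

At the limit, μ_s m g = m v²/r, so r_min = v²/(μ_s g) = (9.60)²/(0.710 × 10.0) = 92.16/7.100 = 12.98 m.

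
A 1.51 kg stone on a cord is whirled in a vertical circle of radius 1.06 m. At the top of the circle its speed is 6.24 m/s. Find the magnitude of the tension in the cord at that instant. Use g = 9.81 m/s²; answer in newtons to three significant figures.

At the top, both T and the weight mg point inward (toward the centre), so T + mg = mv²/r.
T = m(v²/r − g) = 1.51 × ((6.24)²/1.06 − 9.81) = 1.51 × (36.73 − 9.81) = 1.51 × 26.92 = 40.65 N.

40.7 N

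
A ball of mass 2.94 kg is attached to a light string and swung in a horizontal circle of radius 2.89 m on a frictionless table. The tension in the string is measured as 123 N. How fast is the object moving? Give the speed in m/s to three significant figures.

T = m v²/r ⇒ v = √(T r / m) = √(123 × 2.89 / 2.94) = √120.9 = 11.00 m/s.

11.0 m/s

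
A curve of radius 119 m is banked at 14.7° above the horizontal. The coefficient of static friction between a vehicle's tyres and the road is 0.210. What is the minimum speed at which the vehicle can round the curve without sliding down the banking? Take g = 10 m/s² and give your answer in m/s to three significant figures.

At the minimum speed, friction acts up the slope at its limiting value f = μN. Radially (horizontal, toward centre): N sinθ − μN cosθ = mv²/r. Vertically: N cosθ + μN sinθ = mg.
Dividing: v² = r g (sinθ − μcosθ)/(cosθ + μsinθ).
sinθ − μcosθ = 0.2538 − 0.210×0.9673 = 0.05063; cosθ + μsinθ = 0.9673 + 0.210×0.2538 = 1.021.
v² = 119 × 10.0 × 0.05063/1.021 = 59.04 m²/s², so v = 7.684 m/s.

7.68 m/s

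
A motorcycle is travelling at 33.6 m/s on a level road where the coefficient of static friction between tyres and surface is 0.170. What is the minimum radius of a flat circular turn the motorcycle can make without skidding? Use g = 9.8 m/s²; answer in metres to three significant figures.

At the limit, μ_s m g = m v²/r, so r_min = v²/(μ_s g) = (33.6)²/(0.170 × 9.8) = 1129/1.666 = 677.6 m.

678 m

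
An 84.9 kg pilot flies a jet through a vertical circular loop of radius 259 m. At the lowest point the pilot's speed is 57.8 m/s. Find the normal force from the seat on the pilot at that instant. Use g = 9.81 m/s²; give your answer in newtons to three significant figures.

1930 N

At the lowest point, N points up (toward the centre) and the weight mg points down (away from the centre), so the net inward force is N − mg = mv²/r.
N = m(v²/r + g) = 84.9 × ((57.8)²/259 + 9.81) = 84.9 × (12.90 + 9.81) = 84.9 × 22.71 = 1928 N.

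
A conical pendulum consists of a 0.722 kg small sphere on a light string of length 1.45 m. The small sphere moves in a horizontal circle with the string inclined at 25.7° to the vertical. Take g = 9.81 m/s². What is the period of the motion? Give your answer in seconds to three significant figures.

r = L sinθ = 0.6288 m. From T sinθ = mω²r and T cosθ = mg: tanθ = ω²r/g, so ω² = g tanθ / r = g/(L cosθ).
ω = √(g/(L cosθ)) = √(9.81/(1.45 × 0.9011)) = √7.508 = 2.740 rad/s.
Period = 2π/ω = 2.293 s.

2.29 s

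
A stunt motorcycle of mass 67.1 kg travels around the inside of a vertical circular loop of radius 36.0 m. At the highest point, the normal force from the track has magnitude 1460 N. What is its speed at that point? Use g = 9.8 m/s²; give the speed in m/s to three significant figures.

At the top, N + mg = mv²/r, so v = √(r(N/m + g)) = √(36.0 × (1460/67.1 + 9.8)) = √(36.0 × 31.56) = √1136 = 33.71 m/s.

33.7 m/s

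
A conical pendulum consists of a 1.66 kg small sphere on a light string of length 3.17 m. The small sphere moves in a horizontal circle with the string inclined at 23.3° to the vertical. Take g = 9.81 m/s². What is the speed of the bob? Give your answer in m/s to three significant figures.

The radius of the circle is r = L sinθ = 3.17 × sin 23.3° = 1.254 m.
Horizontally T sinθ = mv²/r and vertically T cosθ = mg, so tanθ = v²/(rg).
v = √(r g tanθ) = √(1.254 × 9.81 × 0.4307) = √5.297 = 2.302 m/s.

2.30 m/s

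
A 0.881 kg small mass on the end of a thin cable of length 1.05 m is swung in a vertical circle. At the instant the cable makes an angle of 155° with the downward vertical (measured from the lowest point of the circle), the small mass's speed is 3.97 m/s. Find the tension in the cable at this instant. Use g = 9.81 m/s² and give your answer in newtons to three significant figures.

5.39 N

Take the radial direction toward the centre of the circle as positive. The component of the weight along the string toward the centre is −mg cos φ (φ measured from the bottom), so Newton's second law along the string gives T − mg cos φ = m v²/r.
cos 155° = -0.9063, so T = m(v²/r + g cos φ) = 0.881 × ((3.97)²/1.05 + 9.81 × -0.9063) = 0.881 × (15.01 + (-8.891)) = 0.881 × 6.120 = 5.391 N.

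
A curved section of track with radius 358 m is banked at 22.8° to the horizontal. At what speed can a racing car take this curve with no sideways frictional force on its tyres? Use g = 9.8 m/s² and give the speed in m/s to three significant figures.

38.4 m/s

On a frictionless banked curve, N sinθ = mv²/r and N cosθ = mg, so tanθ = v²/(rg).
v = √(r g tanθ) = √(358 × 9.8 × tan 22.8°) = √(358 × 9.8 × 0.4204) = √1475 = 38.40 m/s.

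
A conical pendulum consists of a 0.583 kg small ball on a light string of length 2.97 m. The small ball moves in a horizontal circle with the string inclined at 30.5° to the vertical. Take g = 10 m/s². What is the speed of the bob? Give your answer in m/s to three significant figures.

2.98 m/s

The radius of the circle is r = L sinθ = 2.97 × sin 30.5° = 1.507 m.
Horizontally T sinθ = mv²/r and vertically T cosθ = mg, so tanθ = v²/(rg).
v = √(r g tanθ) = √(1.507 × 10.0 × 0.5890) = √8.879 = 2.980 m/s.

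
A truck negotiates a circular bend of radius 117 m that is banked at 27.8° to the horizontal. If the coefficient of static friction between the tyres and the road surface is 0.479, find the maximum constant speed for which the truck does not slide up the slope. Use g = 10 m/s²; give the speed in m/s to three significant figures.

At the maximum speed, friction acts down the slope at its limiting value f = μN. Radially (horizontal, toward centre): N sinθ + μN cosθ = mv²/r. Vertically: N cosθ − μN sinθ = mg.
Dividing: v² = r g (sinθ + μcosθ)/(cosθ − μsinθ).
sinθ + μcosθ = 0.4664 + 0.479×0.8846 = 0.8901; cosθ − μsinθ = 0.8846 − 0.479×0.4664 = 0.6612.
v² = 117 × 10.0 × 0.8901/0.6612 = 1575 m²/s², so v = 39.69 m/s.

39.7 m/s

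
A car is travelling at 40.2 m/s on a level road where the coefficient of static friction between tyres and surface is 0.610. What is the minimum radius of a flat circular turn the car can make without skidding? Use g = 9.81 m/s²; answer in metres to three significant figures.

At the limit, μ_s m g = m v²/r, so r_min = v²/(μ_s g) = (40.2)²/(0.610 × 9.81) = 1616/5.984 = 270.1 m.

270 m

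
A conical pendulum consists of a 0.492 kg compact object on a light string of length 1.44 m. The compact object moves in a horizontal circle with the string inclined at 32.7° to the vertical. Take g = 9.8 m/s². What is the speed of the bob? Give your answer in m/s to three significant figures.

2.21 m/s

The radius of the circle is r = L sinθ = 1.44 × sin 32.7° = 0.7779 m.
Horizontally T sinθ = mv²/r and vertically T cosθ = mg, so tanθ = v²/(rg).
v = √(r g tanθ) = √(0.7779 × 9.8 × 0.6420) = √4.894 = 2.212 m/s.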